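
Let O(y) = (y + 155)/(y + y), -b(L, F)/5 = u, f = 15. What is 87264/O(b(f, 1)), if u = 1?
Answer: -29088/5 ≈ -5817.6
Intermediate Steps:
b(L, F) = -5 (b(L, F) = -5*1 = -5)
O(y) = (155 + y)/(2*y) (O(y) = (155 + y)/((2*y)) = (155 + y)*(1/(2*y)) = (155 + y)/(2*y))
87264/O(b(f, 1)) = 87264/(((½)*(155 - 5)/(-5))) = 87264/(((½)*(-⅕)*150)) = 87264/(-15) = 87264*(-1/15) = -29088/5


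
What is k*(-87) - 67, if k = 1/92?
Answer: -6251/92 ≈ -67.946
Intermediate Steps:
k = 1/92 ≈ 0.010870
k*(-87) - 67 = (1/92)*(-87) - 67 = -87/92 - 67 = -6251/92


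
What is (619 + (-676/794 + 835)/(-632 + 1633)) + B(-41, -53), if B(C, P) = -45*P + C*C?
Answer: 1862136102/397397 ≈ 4685.8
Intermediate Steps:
B(C, P) = C**2 - 45*P (B(C, P) = -45*P + C**2 = C**2 - 45*P)
(619 + (-676/794 + 835)/(-632 + 1633)) + B(-41, -53) = (619 + (-676/794 + 835)/(-632 + 1633)) + ((-41)**2 - 45*(-53)) = (619 + (-676*1/794 + 835)/1001) + (1681 + 2385) = (619 + (-338/397 + 835)*(1/1001)) + 4066 = (619 + (331157/397)*(1/1001)) + 4066 = (619 + 331157/397397) + 4066 = 246319900/397397 + 4066 = 1862136102/397397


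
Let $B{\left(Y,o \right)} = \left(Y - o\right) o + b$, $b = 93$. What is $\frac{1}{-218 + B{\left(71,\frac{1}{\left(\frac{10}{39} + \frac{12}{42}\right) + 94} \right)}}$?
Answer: $- \frac{666156100}{82769311799} \approx -0.0080483$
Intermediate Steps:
$B{\left(Y,o \right)} = 93 + o \left(Y - o\right)$ ($B{\left(Y,o \right)} = \left(Y - o\right) o + 93 = o \left(Y - o\right) + 93 = 93 + o \left(Y - o\right)$)
$\frac{1}{-218 + B{\left(71,\frac{1}{\left(\frac{10}{39} + \frac{12}{42}\right) + 94} \right)}} = \frac{1}{-218 + \left(93 - \left(\frac{1}{\left(\frac{10}{39} + \frac{12}{42}\right) + 94}\right)^{2} + \frac{71}{\left(\frac{10}{39} + \frac{12}{42}\right) + 94}\right)} = \frac{1}{-218 + \left(93 - \left(\frac{1}{\left(10 \cdot \frac{1}{39} + 12 \cdot \frac{1}{42}\right) + 94}\right)^{2} + \frac{71}{\left(10 \cdot \frac{1}{39} + 12 \cdot \frac{1}{42}\right) + 94}\right)} = \frac{1}{-218 + \left(93 - \left(\frac{1}{\left(\frac{10}{39} + \frac{2}{7}\right) + 94}\right)^{2} + \frac{71}{\left(\frac{10}{39} + \frac{2}{7}\right) + 94}\right)} = \frac{1}{-218 + \left(93 - \left(\frac{1}{\frac{148}{273} + 94}\right)^{2} + \frac{71}{\frac{148}{273} + 94}\right)} = \frac{1}{-218 + \left(93 - \left(\frac{1}{\frac{25810}{273}}\right)^{2} + \frac{71}{\frac{25810}{273}}\right)} = \frac{1}{-218 + \left(93 - \left(\frac{273}{25810}\right)^{2} + 71 \cdot \frac{273}{25810}\right)} = \frac{1}{-218 + \left(93 - \frac{74529}{666156100} + \frac{19383}{25810}\right)} = \frac{1}{-218 + \frac{62452718001}{666156100}} = \frac{1}{- \frac{82769311799}{666156100}} = - \frac{666156100}{82769311799}$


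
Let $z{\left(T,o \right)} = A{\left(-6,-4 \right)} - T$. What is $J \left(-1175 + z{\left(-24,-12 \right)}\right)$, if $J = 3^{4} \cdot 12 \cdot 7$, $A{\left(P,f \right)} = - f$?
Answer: $-7804188$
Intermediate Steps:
$z{\left(T,o \right)} = 4 - T$ ($z{\left(T,o \right)} = \left(-1\right) \left(-4\right) - T = 4 - T$)
$J = 6804$ ($J = 81 \cdot 12 \cdot 7 = 972 \cdot 7 = 6804$)
$J \left(-1175 + z{\left(-24,-12 \right)}\right) = 6804 \left(-1175 + \left(4 - -24\right)\right) = 6804 \left(-1175 + \left(4 + 24\right)\right) = 6804 \left(-1175 + 28\right) = 6804 \left(-1147\right) = -7804188$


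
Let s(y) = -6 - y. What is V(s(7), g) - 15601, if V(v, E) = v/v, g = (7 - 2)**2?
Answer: -15600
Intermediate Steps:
g = 25 (g = 5**2 = 25)
V(v, E) = 1
V(s(7), g) - 15601 = 1 - 15601 = -15600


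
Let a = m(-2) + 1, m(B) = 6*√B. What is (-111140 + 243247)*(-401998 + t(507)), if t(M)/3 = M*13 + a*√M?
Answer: -50494598075 + 5152173*√3 + 30913038*I*√6 ≈ -5.0486e+10 + 7.5721e+7*I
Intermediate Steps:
a = 1 + 6*I*√2 (a = 6*√(-2) + 1 = 6*(I*√2) + 1 = 6*I*√2 + 1 = 1 + 6*I*√2 ≈ 1.0 + 8.4853*I)
t(M) = 39*M + 3*√M*(1 + 6*I*√2) (t(M) = 3*(M*13 + (1 + 6*I*√2)*√M) = 3*(13*M + √M*(1 + 6*I*√2)) = 39*M + 3*√M*(1 + 6*I*√2))
(-111140 + 243247)*(-401998 + t(507)) = (-111140 + 243247)*(-401998 + (39*507 + 3*√507*(1 + 6*I*√2))) = 132107*(-401998 + (19773 + 3*(13*√3)*(1 + 6*I*√2))) = 132107*(-401998 + (19773 + 39*√3*(1 + 6*I*√2))) = 132107*(-382225 + 39*√3*(1 + 6*I*√2)) = -50494598075 + 5152173*√3*(1 + 6*I*√2)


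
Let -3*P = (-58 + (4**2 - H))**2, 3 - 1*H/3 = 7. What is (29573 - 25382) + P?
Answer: 3891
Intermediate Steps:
H = -12 (H = 9 - 3*7 = 9 - 21 = -12)
P = -300 (P = -(-58 + (4**2 - 1*(-12)))**2/3 = -(-58 + (16 + 12))**2/3 = -(-58 + 28)**2/3 = -1/3*(-30)**2 = -1/3*900 = -300)
(29573 - 25382) + P = (29573 - 25382) - 300 = 4191 - 300 = 3891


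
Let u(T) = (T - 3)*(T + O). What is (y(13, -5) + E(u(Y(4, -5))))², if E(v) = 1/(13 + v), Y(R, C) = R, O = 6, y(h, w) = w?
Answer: 12996/529 ≈ 24.567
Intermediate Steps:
u(T) = (-3 + T)*(6 + T) (u(T) = (T - 3)*(T + 6) = (-3 + T)*(6 + T))
(y(13, -5) + E(u(Y(4, -5))))² = (-5 + 1/(13 + (-18 + 4² + 3*4)))² = (-5 + 1/(13 + (-18 + 16 + 12)))² = (-5 + 1/(13 + 10))² = (-5 + 1/23)² = (-114/23)² = 12996/529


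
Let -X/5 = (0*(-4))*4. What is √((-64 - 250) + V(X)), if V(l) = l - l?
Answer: I*√314 ≈ 17.72*I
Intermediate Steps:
X = 0 (X = -5*0*(-4)*4 = -0*4 = -5*0 = 0)
V(l) = 0
√((-64 - 250) + V(X)) = √((-64 - 250) + 0) = √(-314 + 0) = √(-314) = I*√314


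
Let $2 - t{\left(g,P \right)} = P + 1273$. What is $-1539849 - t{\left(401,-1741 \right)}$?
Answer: $-1540319$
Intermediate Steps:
$t{\left(g,P \right)} = -1271 - P$ ($t{\left(g,P \right)} = 2 - \left(P + 1273\right) = 2 - \left(1273 + P\right) = -1271 - P$)
$-1539849 - t{\left(401,-1741 \right)} = -1539849 - \left(-1271 - -1741\right) = -1539849 - \left(-1271 + 1741\right) = -1539849 - 470 = -1540319$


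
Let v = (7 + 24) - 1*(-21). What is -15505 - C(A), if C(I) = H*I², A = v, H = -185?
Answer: 484735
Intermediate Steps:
v = 52 (v = 31 + 21 = 52)
A = 52
C(I) = -185*I²
-15505 - C(A) = -15505 - (-185)*52² = -15505 - (-185)*2704 = -15505 - 1*(-500240) = -15505 + 500240 = 484735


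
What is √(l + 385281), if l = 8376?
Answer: √393657 ≈ 627.42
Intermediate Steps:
√(l + 385281) = √(8376 + 385281) = √393657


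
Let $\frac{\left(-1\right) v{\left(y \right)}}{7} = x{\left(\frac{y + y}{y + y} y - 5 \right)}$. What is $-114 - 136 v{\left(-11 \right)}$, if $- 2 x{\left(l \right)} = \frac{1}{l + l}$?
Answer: $- \frac{793}{8} \approx -99.125$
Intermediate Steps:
$x{\left(l \right)} = - \frac{1}{4 l}$ ($x{\left(l \right)} = - \frac{1}{2 \left(l + l\right)} = - \frac{1}{2 \cdot 2 l} = - \frac{\frac{1}{2} \frac{1}{l}}{2} = - \frac{1}{4 l}$)
$v{\left(y \right)} = \frac{7}{4 \left(-5 + y\right)}$ ($v{\left(y \right)} = - 7 \left(- \frac{1}{4 \left(\frac{y + y}{y + y} y - 5\right)}\right) = - 7 \left(- \frac{1}{4 \left(\frac{2 y}{2 y} y - 5\right)}\right) = - 7 \left(- \frac{1}{4 \left(2 y \frac{1}{2 y} y - 5\right)}\right) = - 7 \left(- \frac{1}{4 \left(1 y - 5\right)}\right) = - 7 \left(- \frac{1}{4 \left(y - 5\right)}\right) = - 7 \left(- \frac{1}{4 \left(-5 + y\right)}\right) = \frac{7}{4 \left(-5 + y\right)}$)
$-114 - 136 v{\left(-11 \right)} = -114 - 136 \frac{7}{4 \left(-5 - 11\right)} = -114 - 136 \frac{7}{4 \left(-16\right)} = -114 - 136 \cdot \frac{7}{4} \left(- \frac{1}{16}\right) = -114 - - \frac{119}{8} = -114 + \frac{119}{8} = - \frac{793}{8}$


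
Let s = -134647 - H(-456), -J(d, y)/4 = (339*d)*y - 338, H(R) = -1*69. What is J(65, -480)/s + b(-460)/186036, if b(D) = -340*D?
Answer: -981233222584/3129544101 ≈ -313.54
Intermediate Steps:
H(R) = -69
J(d, y) = 1352 - 1356*d*y (J(d, y) = -4*((339*d)*y - 338) = -4*(339*d*y - 338) = -4*(-338 + 339*d*y) = 1352 - 1356*d*y)
s = -134578 (s = -134647 - 1*(-69) = -134647 + 69 = -134578)
J(65, -480)/s + b(-460)/186036 = (1352 - 1356*65*(-480))/(-134578) - 340*(-460)/186036 = (1352 + 42307200)*(-1/134578) + 156400*(1/186036) = 42308552*(-1/134578) + 39100/46509 = -21154276/67289 + 39100/46509 = -981233222584/3129544101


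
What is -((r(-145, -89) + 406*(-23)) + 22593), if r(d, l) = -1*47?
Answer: -13208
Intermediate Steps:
r(d, l) = -47
-((r(-145, -89) + 406*(-23)) + 22593) = -((-47 + 406*(-23)) + 22593) = -((-47 - 9338) + 22593) = -(-9385 + 22593) = -1*13208 = -13208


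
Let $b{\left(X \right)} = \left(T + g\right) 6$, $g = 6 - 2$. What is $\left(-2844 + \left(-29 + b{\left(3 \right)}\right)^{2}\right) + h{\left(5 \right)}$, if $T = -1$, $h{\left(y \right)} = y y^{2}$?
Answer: $-2598$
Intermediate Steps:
$h{\left(y \right)} = y^{3}$
$g = 4$ ($g = 6 - 2 = 4$)
$b{\left(X \right)} = 18$ ($b{\left(X \right)} = \left(-1 + 4\right) 6 = 3 \cdot 6 = 18$)
$\left(-2844 + \left(-29 + b{\left(3 \right)}\right)^{2}\right) + h{\left(5 \right)} = \left(-2844 + \left(-29 + 18\right)^{2}\right) + 5^{3} = \left(-2844 + \left(-11\right)^{2}\right) + 125 = \left(-2844 + 121\right) + 125 = -2723 + 125 = -2598$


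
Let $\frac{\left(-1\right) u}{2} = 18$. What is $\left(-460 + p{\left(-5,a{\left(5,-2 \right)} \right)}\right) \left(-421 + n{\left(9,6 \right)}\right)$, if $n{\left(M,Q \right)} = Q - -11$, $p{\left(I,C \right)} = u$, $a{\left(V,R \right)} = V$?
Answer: $200384$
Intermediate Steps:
$u = -36$ ($u = \left(-2\right) 18 = -36$)
$p{\left(I,C \right)} = -36$
$n{\left(M,Q \right)} = 11 + Q$ ($n{\left(M,Q \right)} = Q + 11 = 11 + Q$)
$\left(-460 + p{\left(-5,a{\left(5,-2 \right)} \right)}\right) \left(-421 + n{\left(9,6 \right)}\right) = \left(-460 - 36\right) \left(-421 + \left(11 + 6\right)\right) = - 496 \left(-421 + 17\right) = \left(-496\right) \left(-404\right) = 200384$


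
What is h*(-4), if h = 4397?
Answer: -17588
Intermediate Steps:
h*(-4) = 4397*(-4) = -17588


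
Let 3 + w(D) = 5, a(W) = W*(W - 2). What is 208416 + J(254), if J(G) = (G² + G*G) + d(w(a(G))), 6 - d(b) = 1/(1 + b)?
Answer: 1012361/3 ≈ 3.3745e+5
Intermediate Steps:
a(W) = W*(-2 + W)
w(D) = 2 (w(D) = -3 + 5 = 2)
d(b) = 6 - 1/(1 + b)
J(G) = 17/3 + 2*G² (J(G) = (G² + G*G) + (5 + 6*2)/(1 + 2) = (G² + G²) + (5 + 12)/3 = 2*G² + (⅓)*17 = 2*G² + 17/3 = 17/3 + 2*G²)
208416 + J(254) = 208416 + (17/3 + 2*254²) = 208416 + (17/3 + 2*64516) = 208416 + (17/3 + 129032) = 208416 + 387113/3 = 1012361/3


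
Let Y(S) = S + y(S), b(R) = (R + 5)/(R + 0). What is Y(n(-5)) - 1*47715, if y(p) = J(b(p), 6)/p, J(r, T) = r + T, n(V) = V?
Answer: -238606/5 ≈ -47721.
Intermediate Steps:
b(R) = (5 + R)/R
J(r, T) = T + r
y(p) = (6 + (5 + p)/p)/p
Y(S) = S + (5 + 7*S)/S**2
Y(n(-5)) - 1*47715 = (-5 + 5/(-5)**2 + 7/(-5)) - 1*47715 = (-5 + 5*(1/25) + 7*(-1/5)) - 47715 = (-5 + 1/5 - 7/5) - 47715 = -31/5 - 47715 = -238606/5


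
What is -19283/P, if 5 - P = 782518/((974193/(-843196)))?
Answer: -1707760329/59983719863 ≈ -0.028470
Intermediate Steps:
P = 59983719863/88563 (P = 5 - 782518/(974193/(-843196)) = 5 - 782518/(974193*(-1/843196)) = 5 - 782518/(-974193/843196) = 5 - 782518*(-843196)/974193 = 5 - 1*(-59983277048/88563) = 5 + 59983277048/88563 = 59983719863/88563 ≈ 6.7730e+5)
-19283/P = -19283/59983719863/88563 = -19283*88563/59983719863 = -1707760329/59983719863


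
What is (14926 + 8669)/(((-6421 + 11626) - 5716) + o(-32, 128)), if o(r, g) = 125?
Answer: -23595/386 ≈ -61.127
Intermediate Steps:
(14926 + 8669)/(((-6421 + 11626) - 5716) + o(-32, 128)) = (14926 + 8669)/(((-6421 + 11626) - 5716) + 125) = 23595/((5205 - 5716) + 125) = 23595/(-511 + 125) = 23595/(-386) = 23595*(-1/386) = -23595/386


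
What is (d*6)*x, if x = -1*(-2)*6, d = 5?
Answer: 360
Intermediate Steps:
x = 12 (x = 2*6 = 12)
(d*6)*x = (5*6)*12 = 30*12 = 360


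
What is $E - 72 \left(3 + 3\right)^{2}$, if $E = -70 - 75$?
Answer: $-2737$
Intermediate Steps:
$E = -145$ ($E = -70 - 75 = -145$)
$E - 72 \left(3 + 3\right)^{2} = -145 - 72 \left(3 + 3\right)^{2} = -145 - 72 \cdot 6^{2} = -145 - 2592 = -2737$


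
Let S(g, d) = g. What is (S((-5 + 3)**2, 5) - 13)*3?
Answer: -27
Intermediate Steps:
(S((-5 + 3)**2, 5) - 13)*3 = ((-5 + 3)**2 - 13)*3 = ((-2)**2 - 13)*3 = (4 - 13)*3 = -9*3 = -27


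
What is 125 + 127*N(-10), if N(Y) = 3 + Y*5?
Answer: -5844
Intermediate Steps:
N(Y) = 3 + 5*Y
125 + 127*N(-10) = 125 + 127*(3 + 5*(-10)) = 125 + 127*(3 - 50) = 125 + 127*(-47) = 125 - 5969 = -5844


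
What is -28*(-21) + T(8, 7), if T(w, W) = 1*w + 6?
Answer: 602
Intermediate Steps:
T(w, W) = 6 + w (T(w, W) = w + 6 = 6 + w)
-28*(-21) + T(8, 7) = -28*(-21) + (6 + 8) = 588 + 14 = 602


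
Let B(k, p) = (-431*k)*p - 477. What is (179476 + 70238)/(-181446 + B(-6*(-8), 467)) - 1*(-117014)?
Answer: 127977130928/1093691 ≈ 1.1701e+5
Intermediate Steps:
B(k, p) = -477 - 431*k*p (B(k, p) = -431*k*p - 477 = -477 - 431*k*p)
(179476 + 70238)/(-181446 + B(-6*(-8), 467)) - 1*(-117014) = (179476 + 70238)/(-181446 + (-477 - 431*(-6*(-8))*467)) - 1*(-117014) = 249714/(-181446 + (-477 - 431*48*467)) + 117014 = 249714/(-181446 + (-477 - 9661296)) + 117014 = 249714/(-181446 - 9661773) + 117014 = 249714/(-9843219) + 117014 = 249714*(-1/9843219) + 117014 = -27746/1093691 + 117014 = 127977130928/1093691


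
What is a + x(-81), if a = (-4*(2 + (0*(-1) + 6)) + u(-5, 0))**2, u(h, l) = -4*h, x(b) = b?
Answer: 63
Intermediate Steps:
a = 144 (a = (-4*(2 + (0*(-1) + 6)) - 4*(-5))**2 = (-4*(2 + (0 + 6)) + 20)**2 = (-4*(2 + 6) + 20)**2 = (-4*8 + 20)**2 = (-32 + 20)**2 = (-12)**2 = 144)
a + x(-81) = 144 - 81 = 63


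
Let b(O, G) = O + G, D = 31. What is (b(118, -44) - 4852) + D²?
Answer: -3817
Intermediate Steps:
b(O, G) = G + O
(b(118, -44) - 4852) + D² = ((-44 + 118) - 4852) + 31² = (74 - 4852) + 961 = -4778 + 961 = -3817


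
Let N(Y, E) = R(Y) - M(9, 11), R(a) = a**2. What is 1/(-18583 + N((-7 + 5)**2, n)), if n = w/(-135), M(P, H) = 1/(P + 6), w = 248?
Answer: -15/278506 ≈ -5.3859e-5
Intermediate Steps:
M(P, H) = 1/(6 + P)
n = -248/135 (n = 248/(-135) = 248*(-1/135) = -248/135 ≈ -1.8370)
N(Y, E) = -1/15 + Y**2 (N(Y, E) = Y**2 - 1/(6 + 9) = Y**2 - 1/15 = -1/15 + Y**2)
1/(-18583 + N((-7 + 5)**2, n)) = 1/(-18583 + (-1/15 + ((-7 + 5)**2)**2)) = 1/(-18583 + (-1/15 + ((-2)**2)**2)) = 1/(-18583 + (-1/15 + 4**2)) = 1/(-18583 + (-1/15 + 16)) = 1/(-18583 + 239/15) = 1/(-278506/15) = -15/278506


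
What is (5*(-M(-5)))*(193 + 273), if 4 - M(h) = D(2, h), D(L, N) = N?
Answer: -20970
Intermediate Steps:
M(h) = 4 - h
(5*(-M(-5)))*(193 + 273) = (5*(-(4 - 1*(-5))))*(193 + 273) = (5*(-(4 + 5)))*466 = (5*(-1*9))*466 = (5*(-9))*466 = -45*466 = -20970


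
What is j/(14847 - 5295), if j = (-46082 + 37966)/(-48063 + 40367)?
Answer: 2029/18378048 ≈ 0.00011040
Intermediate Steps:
j = 2029/1924 (j = -8116/(-7696) = -8116*(-1/7696) = 2029/1924 ≈ 1.0546)
j/(14847 - 5295) = 2029/(1924*(14847 - 5295)) = (2029/1924)/9552 = (2029/1924)*(1/9552) = 2029/18378048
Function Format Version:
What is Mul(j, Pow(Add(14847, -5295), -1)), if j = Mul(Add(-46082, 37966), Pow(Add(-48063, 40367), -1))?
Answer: Rational(2029, 18378048) ≈ 0.00011040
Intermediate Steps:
j = Rational(2029, 1924) (j = Mul(-8116, Pow(-7696, -1)) = Mul(-8116, Rational(-1, 7696)) = Rational(2029, 1924) ≈ 1.0546)
Mul(j, Pow(Add(14847, -5295), -1)) = Mul(Rational(2029, 1924), Pow(Add(14847, -5295), -1)) = Mul(Rational(2029, 1924), Pow(9552, -1)) = Mul(Rational(2029, 1924), Rational(1, 9552)) = Rational(2029, 18378048)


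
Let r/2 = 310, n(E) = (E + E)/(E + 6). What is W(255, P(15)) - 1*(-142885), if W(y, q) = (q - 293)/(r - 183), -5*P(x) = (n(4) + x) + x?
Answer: 1561011146/10925 ≈ 1.4288e+5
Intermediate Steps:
n(E) = 2*E/(6 + E) (n(E) = (2*E)/(6 + E) = 2*E/(6 + E))
r = 620 (r = 2*310 = 620)
P(x) = -4/25 - 2*x/5 (P(x) = -((2*4/(6 + 4) + x) + x)/5 = -((2*4/10 + x) + x)/5 = -((2*4*(⅒) + x) + x)/5 = -((⅘ + x) + x)/5 = -(⅘ + 2*x)/5 = -4/25 - 2*x/5)
W(y, q) = -293/437 + q/437 (W(y, q) = (q - 293)/(620 - 183) = (-293 + q)/437 = (-293 + q)*(1/437) = -293/437 + q/437)
W(255, P(15)) - 1*(-142885) = (-293/437 + (-4/25 - ⅖*15)/437) - 1*(-142885) = (-293/437 + (-4/25 - 6)/437) + 142885 = (-293/437 + (1/437)*(-154/25)) + 142885 = (-293/437 - 154/10925) + 142885 = -7479/10925 + 142885 = 1561011146/10925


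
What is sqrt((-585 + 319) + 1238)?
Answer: 18*sqrt(3) ≈ 31.177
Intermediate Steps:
sqrt((-585 + 319) + 1238) = sqrt(-266 + 1238) = sqrt(972) = 18*sqrt(3)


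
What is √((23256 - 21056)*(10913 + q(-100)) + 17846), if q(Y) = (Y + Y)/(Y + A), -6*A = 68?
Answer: √670183772494/167 ≈ 4902.1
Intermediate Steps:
A = -34/3 (A = -⅙*68 = -34/3 ≈ -11.333)
q(Y) = 2*Y/(-34/3 + Y) (q(Y) = (Y + Y)/(Y - 34/3) = (2*Y)/(-34/3 + Y) = 2*Y/(-34/3 + Y))
√((23256 - 21056)*(10913 + q(-100)) + 17846) = √((23256 - 21056)*(10913 + 6*(-100)/(-34 + 3*(-100))) + 17846) = √(2200*(10913 + 6*(-100)/(-34 - 300)) + 17846) = √(2200*(10913 + 6*(-100)/(-334)) + 17846) = √(2200*(10913 + 6*(-100)*(-1/334)) + 17846) = √(2200*(10913 + 300/167) + 17846) = √(2200*(1822771/167) + 17846) = √(4010096200/167 + 17846) = √(4013076482/167) = √670183772494/167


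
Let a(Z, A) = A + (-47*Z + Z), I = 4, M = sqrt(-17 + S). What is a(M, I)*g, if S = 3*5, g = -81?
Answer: -324 + 3726*I*sqrt(2) ≈ -324.0 + 5269.4*I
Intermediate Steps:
S = 15
M = I*sqrt(2) (M = sqrt(-17 + 15) = sqrt(-2) = I*sqrt(2) ≈ 1.4142*I)
a(Z, A) = A - 46*Z
a(M, I)*g = (4 - 46*I*sqrt(2))*(-81) = -324 + 3726*I*sqrt(2)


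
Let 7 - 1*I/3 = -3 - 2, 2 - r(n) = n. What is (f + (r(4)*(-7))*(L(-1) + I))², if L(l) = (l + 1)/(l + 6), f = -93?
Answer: 168921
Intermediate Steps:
r(n) = 2 - n
I = 36 (I = 21 - 3*(-3 - 2) = 21 - 3*(-5) = 21 + 15 = 36)
L(l) = (1 + l)/(6 + l)
(f + (r(4)*(-7))*(L(-1) + I))² = (-93 + ((2 - 1*4)*(-7))*((1 - 1)/(6 - 1) + 36))² = (-93 + ((2 - 4)*(-7))*(0/5 + 36))² = (-93 + (-2*(-7))*((⅕)*0 + 36))² = (-93 + 14*(0 + 36))² = (-93 + 14*36)² = (-93 + 504)² = 411² = 168921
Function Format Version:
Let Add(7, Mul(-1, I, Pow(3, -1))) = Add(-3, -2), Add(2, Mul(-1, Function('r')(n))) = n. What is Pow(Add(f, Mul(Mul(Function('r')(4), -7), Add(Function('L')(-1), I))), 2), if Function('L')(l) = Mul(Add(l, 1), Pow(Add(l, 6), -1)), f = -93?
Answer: 168921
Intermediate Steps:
Function('r')(n) = Add(2, Mul(-1, n))
I = 36 (I = Add(21, Mul(-3, Add(-3, -2))) = Add(21, Mul(-3, -5)) = Add(21, 15) = 36)
Function('L')(l) = Mul(Pow(Add(6, l), -1), Add(1, l)) (Function('L')(l) = Mul(Add(1, l), Pow(Add(6, l), -1)) = Mul(Pow(Add(6, l), -1), Add(1, l)))
Pow(Add(f, Mul(Mul(Function('r')(4), -7), Add(Function('L')(-1), I))), 2) = Pow(Add(-93, Mul(Mul(Add(2, Mul(-1, 4)), -7), Add(Mul(Pow(Add(6, -1), -1), Add(1, -1)), 36))), 2) = Pow(Add(-93, Mul(Mul(Add(2, -4), -7), Add(Mul(Pow(5, -1), 0), 36))), 2) = Pow(Add(-93, Mul(Mul(-2, -7), Add(Mul(Rational(1, 5), 0), 36))), 2) = Pow(Add(-93, Mul(14, Add(0, 36))), 2) = Pow(Add(-93, Mul(14, 36)), 2) = Pow(Add(-93, 504), 2) = Pow(411, 2) = 168921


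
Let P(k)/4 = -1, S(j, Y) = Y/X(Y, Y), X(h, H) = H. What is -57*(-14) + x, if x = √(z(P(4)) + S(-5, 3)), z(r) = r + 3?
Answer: 798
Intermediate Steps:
S(j, Y) = 1 (S(j, Y) = Y/Y = 1)
P(k) = -4 (P(k) = 4*(-1) = -4)
z(r) = 3 + r
x = 0 (x = √((3 - 4) + 1) = √(-1 + 1) = √0 = 0)
-57*(-14) + x = -57*(-14) + 0 = 798 + 0 = 798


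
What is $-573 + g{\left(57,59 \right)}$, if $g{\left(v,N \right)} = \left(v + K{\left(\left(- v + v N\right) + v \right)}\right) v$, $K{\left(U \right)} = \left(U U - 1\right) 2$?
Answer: $1289316228$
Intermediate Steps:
$K{\left(U \right)} = -2 + 2 U^{2}$ ($K{\left(U \right)} = \left(U^{2} - 1\right) 2 = \left(-1 + U^{2}\right) 2 = -2 + 2 U^{2}$)
$g{\left(v,N \right)} = v \left(-2 + v + 2 N^{2} v^{2}\right)$ ($g{\left(v,N \right)} = \left(v + \left(-2 + 2 \left(\left(- v + v N\right) + v\right)^{2}\right)\right) v = \left(v + \left(-2 + 2 \left(\left(- v + N v\right) + v\right)^{2}\right)\right) v = \left(v + \left(-2 + 2 \left(N v\right)^{2}\right)\right) v = \left(v + \left(-2 + 2 N^{2} v^{2}\right)\right) v = \left(-2 + v + 2 N^{2} v^{2}\right) v = v \left(-2 + v + 2 N^{2} v^{2}\right)$)
$-573 + g{\left(57,59 \right)} = -573 + 57 \left(-2 + 57 + 2 \cdot 59^{2} \cdot 57^{2}\right) = -573 + 57 \left(-2 + 57 + 2 \cdot 3481 \cdot 3249\right) = -573 + 57 \left(-2 + 57 + 22619538\right) = -573 + 57 \cdot 22619593 = -573 + 1289316801 = 1289316228$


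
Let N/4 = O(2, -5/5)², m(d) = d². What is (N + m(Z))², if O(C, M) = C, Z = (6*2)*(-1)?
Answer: 25600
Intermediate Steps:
Z = -12 (Z = 12*(-1) = -12)
N = 16 (N = 4*2² = 4*4 = 16)
(N + m(Z))² = (16 + (-12)²)² = (16 + 144)² = 160² = 25600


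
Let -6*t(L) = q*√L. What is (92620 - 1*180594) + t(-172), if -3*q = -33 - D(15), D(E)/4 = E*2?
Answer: -87974 - 17*I*√43 ≈ -87974.0 - 111.48*I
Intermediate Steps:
D(E) = 8*E (D(E) = 4*(E*2) = 4*(2*E) = 8*E)
q = 51 (q = -(-33 - 8*15)/3 = -(-33 - 1*120)/3 = -(-33 - 120)/3 = -⅓*(-153) = 51)
t(L) = -17*√L/2
(92620 - 1*180594) + t(-172) = (92620 - 1*180594) - 17*I*√43 = (92620 - 180594) - 17*I*√43 = -87974 - 17*I*√43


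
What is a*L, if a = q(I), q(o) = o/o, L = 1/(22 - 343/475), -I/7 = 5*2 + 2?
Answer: 475/10107 ≈ 0.046997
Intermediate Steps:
I = -84 (I = -7*(5*2 + 2) = -7*(10 + 2) = -7*12 = -84)
L = 475/10107 (L = 1/(22 - 343*1/475) = 1/(22 - 343/475) = 1/(10107/475) = 475/10107 ≈ 0.046997)
q(o) = 1
a = 1
a*L = 1*(475/10107) = 475/10107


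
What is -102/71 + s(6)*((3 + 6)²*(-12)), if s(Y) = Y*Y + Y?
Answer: -2898606/71 ≈ -40825.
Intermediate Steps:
s(Y) = Y + Y² (s(Y) = Y² + Y = Y + Y²)
-102/71 + s(6)*((3 + 6)²*(-12)) = -102/71 + (6*(1 + 6))*((3 + 6)²*(-12)) = -102*1/71 + (6*7)*(9²*(-12)) = -102/71 + 42*(81*(-12)) = -102/71 + 42*(-972) = -102/71 - 40824 = -2898606/71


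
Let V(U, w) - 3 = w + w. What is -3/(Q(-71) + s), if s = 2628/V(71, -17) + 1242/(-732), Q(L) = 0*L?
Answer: 3782/109011 ≈ 0.034694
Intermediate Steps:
Q(L) = 0
V(U, w) = 3 + 2*w (V(U, w) = 3 + (w + w) = 3 + 2*w)
s = -327033/3782 (s = 2628/(3 + 2*(-17)) + 1242/(-732) = 2628/(3 - 34) + 1242*(-1/732) = 2628/(-31) - 207/122 = 2628*(-1/31) - 207/122 = -2628/31 - 207/122 = -327033/3782 ≈ -86.471)
-3/(Q(-71) + s) = -3/(0 - 327033/3782) = -3/(-327033/3782) = -3782/327033*(-3) = 3782/109011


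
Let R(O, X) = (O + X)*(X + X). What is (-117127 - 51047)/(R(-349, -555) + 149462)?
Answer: -84087/576451 ≈ -0.14587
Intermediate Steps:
R(O, X) = 2*X*(O + X) (R(O, X) = (O + X)*(2*X) = 2*X*(O + X))
(-117127 - 51047)/(R(-349, -555) + 149462) = (-117127 - 51047)/(2*(-555)*(-349 - 555) + 149462) = -168174/(2*(-555)*(-904) + 149462) = -168174/(1003440 + 149462) = -168174/1152902 = -168174*1/1152902 = -84087/576451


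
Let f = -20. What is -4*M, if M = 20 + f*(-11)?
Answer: -960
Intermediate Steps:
M = 240 (M = 20 - 20*(-11) = 20 + 220 = 240)
-4*M = -4*240 = -960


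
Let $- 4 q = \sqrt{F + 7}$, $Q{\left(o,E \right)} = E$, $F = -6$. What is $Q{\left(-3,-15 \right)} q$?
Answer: $\frac{15}{4} \approx 3.75$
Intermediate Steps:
$q = - \frac{1}{4}$ ($q = - \frac{\sqrt{-6 + 7}}{4} = - \frac{\sqrt{1}}{4} = \left(- \frac{1}{4}\right) 1 = - \frac{1}{4} \approx -0.25$)
$Q{\left(-3,-15 \right)} q = \left(-15\right) \left(- \frac{1}{4}\right) = \frac{15}{4}$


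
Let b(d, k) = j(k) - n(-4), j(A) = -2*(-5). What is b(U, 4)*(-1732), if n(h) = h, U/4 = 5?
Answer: -24248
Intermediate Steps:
U = 20 (U = 4*5 = 20)
j(A) = 10
b(d, k) = 14 (b(d, k) = 10 - 1*(-4) = 10 + 4 = 14)
b(U, 4)*(-1732) = 14*(-1732) = -24248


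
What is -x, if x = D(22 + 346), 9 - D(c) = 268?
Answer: 259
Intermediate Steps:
D(c) = -259 (D(c) = 9 - 1*268 = 9 - 268 = -259)
x = -259
-x = -1*(-259) = 259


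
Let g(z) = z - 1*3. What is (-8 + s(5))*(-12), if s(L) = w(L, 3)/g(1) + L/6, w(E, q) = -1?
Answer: 80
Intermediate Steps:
g(z) = -3 + z (g(z) = z - 3 = -3 + z)
s(L) = 1/2 + L/6 (s(L) = -1/(-3 + 1) + L/6 = -1/(-2) + L*(1/6) = -1*(-1/2) + L/6 = 1/2 + L/6)
(-8 + s(5))*(-12) = (-8 + (1/2 + (1/6)*5))*(-12) = (-8 + (1/2 + 5/6))*(-12) = (-8 + 4/3)*(-12) = -20/3*(-12) = 80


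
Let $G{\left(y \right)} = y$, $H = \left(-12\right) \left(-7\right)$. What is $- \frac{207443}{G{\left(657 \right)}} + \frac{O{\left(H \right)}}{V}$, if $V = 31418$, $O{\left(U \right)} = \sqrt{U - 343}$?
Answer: $- \frac{207443}{657} + \frac{i \sqrt{259}}{31418} \approx -315.74 + 0.00051224 i$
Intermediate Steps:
$H = 84$
$O{\left(U \right)} = \sqrt{-343 + U}$
$- \frac{207443}{G{\left(657 \right)}} + \frac{O{\left(H \right)}}{V} = - \frac{207443}{657} + \frac{\sqrt{-343 + 84}}{31418} = \left(-207443\right) \frac{1}{657} + \sqrt{-259} \cdot \frac{1}{31418} = - \frac{207443}{657} + i \sqrt{259} \cdot \frac{1}{31418} = - \frac{207443}{657} + \frac{i \sqrt{259}}{31418}$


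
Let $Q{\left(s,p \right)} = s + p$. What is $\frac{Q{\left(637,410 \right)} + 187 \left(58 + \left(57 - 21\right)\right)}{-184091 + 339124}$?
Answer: $\frac{18625}{155033} \approx 0.12014$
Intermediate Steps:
$Q{\left(s,p \right)} = p + s$
$\frac{Q{\left(637,410 \right)} + 187 \left(58 + \left(57 - 21\right)\right)}{-184091 + 339124} = \frac{\left(410 + 637\right) + 187 \left(58 + \left(57 - 21\right)\right)}{-184091 + 339124} = \frac{1047 + 187 \left(58 + \left(57 - 21\right)\right)}{155033} = \left(1047 + 187 \left(58 + 36\right)\right) \frac{1}{155033} = \left(1047 + 187 \cdot 94\right) \frac{1}{155033} = \left(1047 + 17578\right) \frac{1}{155033} = 18625 \cdot \frac{1}{155033} = \frac{18625}{155033}$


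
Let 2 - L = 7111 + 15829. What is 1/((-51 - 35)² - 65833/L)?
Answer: 22938/169715281 ≈ 0.00013516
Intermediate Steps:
L = -22938 (L = 2 - (7111 + 15829) = 2 - 1*22940 = 2 - 22940 = -22938)
1/((-51 - 35)² - 65833/L) = 1/((-51 - 35)² - 65833/(-22938)) = 1/((-86)² - 65833*(-1/22938)) = 1/(7396 + 65833/22938) = 1/(169715281/22938) = 22938/169715281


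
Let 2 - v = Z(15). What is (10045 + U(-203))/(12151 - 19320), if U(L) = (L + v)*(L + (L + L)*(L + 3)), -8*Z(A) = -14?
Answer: 65648387/28676 ≈ 2289.3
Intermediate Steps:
Z(A) = 7/4 (Z(A) = -⅛*(-14) = 7/4)
v = ¼ (v = 2 - 1*7/4 = 2 - 7/4 = ¼ ≈ 0.25000)
U(L) = (¼ + L)*(L + 2*L*(3 + L)) (U(L) = (L + ¼)*(L + (L + L)*(L + 3)) = (¼ + L)*(L + (2*L)*(3 + L)) = (¼ + L)*(L + 2*L*(3 + L)))
(10045 + U(-203))/(12151 - 19320) = (10045 + (¼)*(-203)*(7 + 8*(-203)² + 30*(-203)))/(12151 - 19320) = (10045 + (¼)*(-203)*(7 + 8*41209 - 6090))/(-7169) = (10045 + (¼)*(-203)*(7 + 329672 - 6090))*(-1/7169) = (10045 + (¼)*(-203)*323589)*(-1/7169) = (10045 - 65688567/4)*(-1/7169) = -65648387/4*(-1/7169) = 65648387/28676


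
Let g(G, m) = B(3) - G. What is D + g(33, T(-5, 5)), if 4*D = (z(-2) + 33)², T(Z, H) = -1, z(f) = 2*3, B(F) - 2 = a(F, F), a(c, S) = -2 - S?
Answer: 1377/4 ≈ 344.25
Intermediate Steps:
B(F) = -F (B(F) = 2 + (-2 - F) = -F)
z(f) = 6
g(G, m) = -3 - G (g(G, m) = -1*3 - G = -3 - G)
D = 1521/4 (D = (6 + 33)²/4 = (¼)*39² = (¼)*1521 = 1521/4 ≈ 380.25)
D + g(33, T(-5, 5)) = 1521/4 + (-3 - 1*33) = 1521/4 + (-3 - 33) = 1521/4 - 36 = 1377/4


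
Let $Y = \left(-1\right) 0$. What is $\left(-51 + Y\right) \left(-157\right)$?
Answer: $8007$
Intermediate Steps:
$Y = 0$
$\left(-51 + Y\right) \left(-157\right) = \left(-51 + 0\right) \left(-157\right) = \left(-51\right) \left(-157\right) = 8007$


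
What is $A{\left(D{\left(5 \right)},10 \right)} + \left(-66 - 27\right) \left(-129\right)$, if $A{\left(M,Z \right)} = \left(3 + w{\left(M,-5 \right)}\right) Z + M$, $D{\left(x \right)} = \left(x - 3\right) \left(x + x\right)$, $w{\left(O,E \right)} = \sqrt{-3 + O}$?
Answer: $12047 + 10 \sqrt{17} \approx 12088.0$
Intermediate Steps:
$D{\left(x \right)} = 2 x \left(-3 + x\right)$ ($D{\left(x \right)} = \left(-3 + x\right) 2 x = 2 x \left(-3 + x\right)$)
$A{\left(M,Z \right)} = M + Z \left(3 + \sqrt{-3 + M}\right)$ ($A{\left(M,Z \right)} = \left(3 + \sqrt{-3 + M}\right) Z + M = Z \left(3 + \sqrt{-3 + M}\right) + M = M + Z \left(3 + \sqrt{-3 + M}\right)$)
$A{\left(D{\left(5 \right)},10 \right)} + \left(-66 - 27\right) \left(-129\right) = \left(2 \cdot 5 \left(-3 + 5\right) + 3 \cdot 10 + 10 \sqrt{-3 + 2 \cdot 5 \left(-3 + 5\right)}\right) + \left(-66 - 27\right) \left(-129\right) = \left(2 \cdot 5 \cdot 2 + 30 + 10 \sqrt{-3 + 2 \cdot 5 \cdot 2}\right) + \left(-66 - 27\right) \left(-129\right) = \left(20 + 30 + 10 \sqrt{-3 + 20}\right) - -11997 = \left(20 + 30 + 10 \sqrt{17}\right) + 11997 = \left(50 + 10 \sqrt{17}\right) + 11997 = 12047 + 10 \sqrt{17}$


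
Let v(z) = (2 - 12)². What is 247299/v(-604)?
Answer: 247299/100 ≈ 2473.0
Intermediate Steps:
v(z) = 100 (v(z) = (-10)² = 100)
247299/v(-604) = 247299/100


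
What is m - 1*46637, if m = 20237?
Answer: -26400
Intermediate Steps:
m - 1*46637 = 20237 - 1*46637 = 20237 - 46637 = -26400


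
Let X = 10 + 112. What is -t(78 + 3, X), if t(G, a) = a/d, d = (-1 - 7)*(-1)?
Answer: -61/4 ≈ -15.250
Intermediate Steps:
d = 8 (d = -8*(-1) = 8)
X = 122
t(G, a) = a/8
-t(78 + 3, X) = -122/8 = -1*61/4 = -61/4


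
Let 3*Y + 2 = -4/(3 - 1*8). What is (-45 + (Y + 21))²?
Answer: 14884/25 ≈ 595.36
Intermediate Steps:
Y = -⅖ (Y = -⅔ + (-4/(3 - 1*8))/3 = -⅔ + (-4/(3 - 8))/3 = -⅔ + (-4/(-5))/3 = -⅔ + (-4*(-⅕))/3 = -⅔ + (⅓)*(⅘) = -⅔ + 4/15 = -⅖ ≈ -0.40000)
(-45 + (Y + 21))² = (-45 + (-⅖ + 21))² = (-45 + 103/5)² = (-122/5)² = 14884/25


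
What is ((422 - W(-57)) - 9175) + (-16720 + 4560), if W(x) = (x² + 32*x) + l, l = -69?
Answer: -22269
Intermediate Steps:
W(x) = -69 + x² + 32*x (W(x) = (x² + 32*x) - 69 = -69 + x² + 32*x)
((422 - W(-57)) - 9175) + (-16720 + 4560) = ((422 - (-69 + (-57)² + 32*(-57))) - 9175) + (-16720 + 4560) = ((422 - (-69 + 3249 - 1824)) - 9175) - 12160 = ((422 - 1*1356) - 9175) - 12160 = ((422 - 1356) - 9175) - 12160 = (-934 - 9175) - 12160 = -10109 - 12160 = -22269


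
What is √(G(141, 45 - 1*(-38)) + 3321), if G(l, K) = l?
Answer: √3462 ≈ 58.839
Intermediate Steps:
√(G(141, 45 - 1*(-38)) + 3321) = √(141 + 3321) = √3462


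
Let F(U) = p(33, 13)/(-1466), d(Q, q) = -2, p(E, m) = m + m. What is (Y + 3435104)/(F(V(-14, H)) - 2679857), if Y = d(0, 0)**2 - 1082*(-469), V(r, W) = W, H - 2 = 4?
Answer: -1444950439/982167597 ≈ -1.4712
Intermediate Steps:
H = 6 (H = 2 + 4 = 6)
p(E, m) = 2*m
Y = 507462 (Y = (-2)**2 - 1082*(-469) = 4 + 507458 = 507462)
F(U) = -13/733 (F(U) = (2*13)/(-1466) = 26*(-1/1466) = -13/733)
(Y + 3435104)/(F(V(-14, H)) - 2679857) = (507462 + 3435104)/(-13/733 - 2679857) = 3942566/(-1964335194/733) = 3942566*(-733/1964335194) = -1444950439/982167597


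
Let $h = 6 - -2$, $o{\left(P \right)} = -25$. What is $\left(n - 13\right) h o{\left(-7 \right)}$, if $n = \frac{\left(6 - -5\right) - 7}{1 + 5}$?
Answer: $\frac{7400}{3} \approx 2466.7$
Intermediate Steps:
$h = 8$ ($h = 6 + 2 = 8$)
$n = \frac{2}{3}$ ($n = \frac{\left(6 + 5\right) - 7}{6} = \left(11 - 7\right) \frac{1}{6} = 4 \cdot \frac{1}{6} = \frac{2}{3} \approx 0.66667$)
$\left(n - 13\right) h o{\left(-7 \right)} = \left(\frac{2}{3} - 13\right) 8 \left(-25\right) = \left(- \frac{37}{3}\right) 8 \left(-25\right) = \left(- \frac{296}{3}\right) \left(-25\right) = \frac{7400}{3}$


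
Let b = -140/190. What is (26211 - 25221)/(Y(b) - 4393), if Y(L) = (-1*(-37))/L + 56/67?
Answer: -928620/4166951 ≈ -0.22285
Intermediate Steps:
b = -14/19 (b = -140*1/190 = -14/19 ≈ -0.73684)
Y(L) = 56/67 + 37/L (Y(L) = 37/L + 56*(1/67) = 37/L + 56/67 = 56/67 + 37/L)
(26211 - 25221)/(Y(b) - 4393) = (26211 - 25221)/((56/67 + 37/(-14/19)) - 4393) = 990/((56/67 + 37*(-19/14)) - 4393) = 990/((56/67 - 703/14) - 4393) = 990/(-46317/938 - 4393) = 990/(-4166951/938) = 990*(-938/4166951) = -928620/4166951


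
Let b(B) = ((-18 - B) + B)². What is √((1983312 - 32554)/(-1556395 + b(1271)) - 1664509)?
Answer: 3*I*√447819275858367743/1556071 ≈ 1290.2*I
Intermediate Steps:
b(B) = 324 (b(B) = (-18)² = 324)
√((1983312 - 32554)/(-1556395 + b(1271)) - 1664509) = √((1983312 - 32554)/(-1556395 + 324) - 1664509) = √(1950758/(-1556071) - 1664509) = √(1950758*(-1/1556071) - 1664509) = √(-1950758/1556071 - 1664509) = √(-2590096134897/1556071) = 3*I*√447819275858367743/1556071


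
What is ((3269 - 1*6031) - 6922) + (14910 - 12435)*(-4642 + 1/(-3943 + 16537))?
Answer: -48271264707/4198 ≈ -1.1499e+7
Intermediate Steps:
((3269 - 1*6031) - 6922) + (14910 - 12435)*(-4642 + 1/(-3943 + 16537)) = ((3269 - 6031) - 6922) + 2475*(-4642 + 1/12594) = (-2762 - 6922) + 2475*(-4642 + 1/12594) = -9684 + 2475*(-58461347/12594) = -9684 - 48230611275/4198 = -48271264707/4198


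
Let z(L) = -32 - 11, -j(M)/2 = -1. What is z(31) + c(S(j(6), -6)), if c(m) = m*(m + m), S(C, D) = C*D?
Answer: 245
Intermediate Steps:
j(M) = 2 (j(M) = -2*(-1) = 2)
c(m) = 2*m² (c(m) = m*(2*m) = 2*m²)
z(L) = -43
z(31) + c(S(j(6), -6)) = -43 + 2*(2*(-6))² = -43 + 2*(-12)² = -43 + 2*144 = -43 + 288 = 245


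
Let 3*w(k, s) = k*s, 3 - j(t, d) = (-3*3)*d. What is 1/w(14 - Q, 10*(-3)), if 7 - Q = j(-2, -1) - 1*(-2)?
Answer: -1/30 ≈ -0.033333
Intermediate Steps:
j(t, d) = 3 + 9*d (j(t, d) = 3 - (-3*3)*d = 3 - (-9)*d = 3 + 9*d)
Q = 11 (Q = 7 - ((3 + 9*(-1)) - 1*(-2)) = 7 - ((3 - 9) + 2) = 7 - (-6 + 2) = 7 - 1*(-4) = 7 + 4 = 11)
w(k, s) = k*s/3 (w(k, s) = (k*s)/3 = k*s/3)
1/w(14 - Q, 10*(-3)) = 1/((14 - 1*11)*(10*(-3))/3) = 1/((1/3)*(14 - 11)*(-30)) = 1/((1/3)*3*(-30)) = 1/(-30) = -1/30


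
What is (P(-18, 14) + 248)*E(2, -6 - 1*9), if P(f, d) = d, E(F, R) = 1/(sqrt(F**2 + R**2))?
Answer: 262*sqrt(229)/229 ≈ 17.313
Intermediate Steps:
E(F, R) = 1/sqrt(F**2 + R**2)
(P(-18, 14) + 248)*E(2, -6 - 1*9) = (14 + 248)/sqrt(2**2 + (-6 - 1*9)**2) = 262/sqrt(4 + (-6 - 9)**2) = 262/sqrt(4 + (-15)**2) = 262/sqrt(4 + 225) = 262/sqrt(229) = 262*(sqrt(229)/229) = 262*sqrt(229)/229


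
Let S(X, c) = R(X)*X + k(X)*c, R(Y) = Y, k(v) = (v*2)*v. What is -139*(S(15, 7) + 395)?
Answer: -524030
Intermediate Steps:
k(v) = 2*v**2 (k(v) = (2*v)*v = 2*v**2)
S(X, c) = X**2 + 2*c*X**2 (S(X, c) = X*X + (2*X**2)*c = X**2 + 2*c*X**2)
-139*(S(15, 7) + 395) = -139*(15**2*(1 + 2*7) + 395) = -139*(225*(1 + 14) + 395) = -139*(225*15 + 395) = -139*(3375 + 395) = -139*3770 = -524030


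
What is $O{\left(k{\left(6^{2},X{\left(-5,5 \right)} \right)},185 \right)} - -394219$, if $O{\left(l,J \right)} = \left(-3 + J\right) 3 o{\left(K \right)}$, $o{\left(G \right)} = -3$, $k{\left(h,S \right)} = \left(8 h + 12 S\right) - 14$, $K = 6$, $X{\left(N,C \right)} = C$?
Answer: $392581$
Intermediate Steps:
$k{\left(h,S \right)} = -14 + 8 h + 12 S$
$O{\left(l,J \right)} = 27 - 9 J$ ($O{\left(l,J \right)} = \left(-3 + J\right) 3 \left(-3\right) = \left(-9 + 3 J\right) \left(-3\right) = 27 - 9 J$)
$O{\left(k{\left(6^{2},X{\left(-5,5 \right)} \right)},185 \right)} - -394219 = \left(27 - 1665\right) - -394219 = \left(27 - 1665\right) + 394219 = -1638 + 394219 = 392581$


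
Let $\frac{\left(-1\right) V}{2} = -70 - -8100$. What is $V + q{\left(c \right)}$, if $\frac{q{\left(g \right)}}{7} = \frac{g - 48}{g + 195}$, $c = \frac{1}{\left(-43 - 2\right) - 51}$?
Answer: $- \frac{300659403}{18719} \approx -16062.0$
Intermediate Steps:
$c = - \frac{1}{96}$ ($c = \frac{1}{-45 - 51} = \frac{1}{-96} = - \frac{1}{96} \approx -0.010417$)
$q{\left(g \right)} = \frac{7 \left(-48 + g\right)}{195 + g}$ ($q{\left(g \right)} = 7 \frac{g - 48}{g + 195} = 7 \frac{-48 + g}{195 + g} = \frac{7 \left(-48 + g\right)}{195 + g}$)
$V = -16060$ ($V = - 2 \left(-70 - -8100\right) = - 2 \left(-70 + 8100\right) = \left(-2\right) 8030 = -16060$)
$V + q{\left(c \right)} = -16060 + \frac{7 \left(-48 - \frac{1}{96}\right)}{195 - \frac{1}{96}} = -16060 + 7 \frac{1}{\frac{18719}{96}} \left(- \frac{4609}{96}\right) = -16060 + 7 \cdot \frac{96}{18719} \left(- \frac{4609}{96}\right) = -16060 - \frac{32263}{18719} = - \frac{300659403}{18719}$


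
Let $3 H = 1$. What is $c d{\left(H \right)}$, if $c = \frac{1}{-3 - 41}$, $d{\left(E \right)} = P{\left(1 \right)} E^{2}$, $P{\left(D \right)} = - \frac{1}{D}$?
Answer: $\frac{1}{396} \approx 0.0025253$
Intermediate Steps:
$H = \frac{1}{3}$ ($H = \frac{1}{3} \cdot 1 = \frac{1}{3} \approx 0.33333$)
$d{\left(E \right)} = - E^{2}$ ($d{\left(E \right)} = - 1^{-1} E^{2} = \left(-1\right) 1 E^{2} = - E^{2}$)
$c = - \frac{1}{44}$ ($c = \frac{1}{-44} = - \frac{1}{44} \approx -0.022727$)
$c d{\left(H \right)} = - \frac{\left(-1\right) \left(\frac{1}{3}\right)^{2}}{44} = - \frac{\left(-1\right) \frac{1}{9}}{44} = \left(- \frac{1}{44}\right) \left(- \frac{1}{9}\right) = \frac{1}{396}$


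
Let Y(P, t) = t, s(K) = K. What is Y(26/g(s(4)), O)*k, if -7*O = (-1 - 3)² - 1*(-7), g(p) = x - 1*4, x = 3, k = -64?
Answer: 1472/7 ≈ 210.29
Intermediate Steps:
g(p) = -1 (g(p) = 3 - 1*4 = 3 - 4 = -1)
O = -23/7 (O = -((-1 - 3)² - 1*(-7))/7 = -((-4)² + 7)/7 = -(16 + 7)/7 = -⅐*23 = -23/7 ≈ -3.2857)
Y(26/g(s(4)), O)*k = -23/7*(-64) = 1472/7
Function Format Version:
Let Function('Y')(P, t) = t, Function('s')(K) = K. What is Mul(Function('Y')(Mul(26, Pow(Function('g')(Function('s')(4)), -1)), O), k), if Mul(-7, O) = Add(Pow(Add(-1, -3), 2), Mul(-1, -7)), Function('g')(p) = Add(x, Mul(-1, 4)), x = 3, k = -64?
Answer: Rational(1472, 7) ≈ 210.29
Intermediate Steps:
Function('g')(p) = -1 (Function('g')(p) = Add(3, Mul(-1, 4)) = Add(3, -4) = -1)
O = Rational(-23, 7) (O = Mul(Rational(-1, 7), Add(Pow(Add(-1, -3), 2), Mul(-1, -7))) = Mul(Rational(-1, 7), Add(Pow(-4, 2), 7)) = Mul(Rational(-1, 7), Add(16, 7)) = Mul(Rational(-1, 7), 23) = Rational(-23, 7) ≈ -3.2857)
Mul(Function('Y')(Mul(26, Pow(Function('g')(Function('s')(4)), -1)), O), k) = Mul(Rational(-23, 7), -64) = Rational(1472, 7)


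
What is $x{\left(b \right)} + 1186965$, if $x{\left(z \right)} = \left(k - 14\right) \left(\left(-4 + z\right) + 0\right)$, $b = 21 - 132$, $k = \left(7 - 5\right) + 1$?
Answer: $1188230$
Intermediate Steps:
$k = 3$ ($k = 2 + 1 = 3$)
$b = -111$ ($b = 21 - 132 = -111$)
$x{\left(z \right)} = 44 - 11 z$ ($x{\left(z \right)} = \left(3 - 14\right) \left(\left(-4 + z\right) + 0\right) = - 11 \left(-4 + z\right) = 44 - 11 z$)
$x{\left(b \right)} + 1186965 = \left(44 - -1221\right) + 1186965 = \left(44 + 1221\right) + 1186965 = 1265 + 1186965 = 1188230$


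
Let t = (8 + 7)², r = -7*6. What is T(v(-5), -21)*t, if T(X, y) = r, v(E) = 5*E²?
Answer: -9450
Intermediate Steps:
r = -42
T(X, y) = -42
t = 225 (t = 15² = 225)
T(v(-5), -21)*t = -42*225 = -9450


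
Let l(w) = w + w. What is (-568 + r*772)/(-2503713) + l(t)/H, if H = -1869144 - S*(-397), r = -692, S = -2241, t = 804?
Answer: 163485492192/767477333597 ≈ 0.21302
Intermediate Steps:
H = -2758821 (H = -1869144 - (-2241)*(-397) = -1869144 - 1*889677 = -1869144 - 889677 = -2758821)
l(w) = 2*w
(-568 + r*772)/(-2503713) + l(t)/H = (-568 - 692*772)/(-2503713) + (2*804)/(-2758821) = (-568 - 534224)*(-1/2503713) + 1608*(-1/2758821) = -534792*(-1/2503713) - 536/919607 = 178264/834571 - 536/919607 = 163485492192/767477333597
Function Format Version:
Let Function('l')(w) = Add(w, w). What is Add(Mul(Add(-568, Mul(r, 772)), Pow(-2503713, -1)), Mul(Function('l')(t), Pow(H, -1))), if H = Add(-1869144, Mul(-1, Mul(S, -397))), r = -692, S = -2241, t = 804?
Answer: Rational(163485492192, 767477333597) ≈ 0.21302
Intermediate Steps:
H = -2758821 (H = Add(-1869144, Mul(-1, Mul(-2241, -397))) = Add(-1869144, Mul(-1, 889677)) = Add(-1869144, -889677) = -2758821)
Function('l')(w) = Mul(2, w)
Add(Mul(Add(-568, Mul(r, 772)), Pow(-2503713, -1)), Mul(Function('l')(t), Pow(H, -1))) = Add(Mul(Add(-568, Mul(-692, 772)), Pow(-2503713, -1)), Mul(Mul(2, 804), Pow(-2758821, -1))) = Add(Mul(Add(-568, -534224), Rational(-1, 2503713)), Mul(1608, Rational(-1, 2758821))) = Add(Mul(-534792, Rational(-1, 2503713)), Rational(-536, 919607)) = Add(Rational(178264, 834571), Rational(-536, 919607)) = Rational(163485492192, 767477333597)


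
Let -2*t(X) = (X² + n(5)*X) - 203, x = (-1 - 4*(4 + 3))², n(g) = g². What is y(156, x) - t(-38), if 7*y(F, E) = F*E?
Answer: 264429/14 ≈ 18888.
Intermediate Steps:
x = 841 (x = (-1 - 4*7)² = (-1 - 28)² = (-29)² = 841)
y(F, E) = E*F/7 (y(F, E) = (F*E)/7 = (E*F)/7 = E*F/7)
t(X) = 203/2 - 25*X/2 - X²/2 (t(X) = -((X² + 5²*X) - 203)/2 = -((X² + 25*X) - 203)/2 = -(-203 + X² + 25*X)/2 = 203/2 - 25*X/2 - X²/2)
y(156, x) - t(-38) = (⅐)*841*156 - (203/2 - 25/2*(-38) - ½*(-38)²) = 131196/7 - (203/2 + 475 - ½*1444) = 131196/7 - (203/2 + 475 - 722) = 131196/7 - 1*(-291/2) = 131196/7 + 291/2 = 264429/14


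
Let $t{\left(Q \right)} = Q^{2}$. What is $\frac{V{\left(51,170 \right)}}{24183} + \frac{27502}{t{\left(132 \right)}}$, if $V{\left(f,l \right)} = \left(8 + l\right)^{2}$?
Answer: $\frac{22539683}{7803048} \approx 2.8886$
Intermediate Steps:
$\frac{V{\left(51,170 \right)}}{24183} + \frac{27502}{t{\left(132 \right)}} = \frac{\left(8 + 170\right)^{2}}{24183} + \frac{27502}{132^{2}} = 178^{2} \cdot \frac{1}{24183} + \frac{27502}{17424} = 31684 \cdot \frac{1}{24183} + 27502 \cdot \frac{1}{17424} = \frac{31684}{24183} + \frac{13751}{8712} = \frac{22539683}{7803048}$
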